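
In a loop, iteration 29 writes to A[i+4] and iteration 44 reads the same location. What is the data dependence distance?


Distance = read iteration - write iteration
= 44 - 29 = 15

15


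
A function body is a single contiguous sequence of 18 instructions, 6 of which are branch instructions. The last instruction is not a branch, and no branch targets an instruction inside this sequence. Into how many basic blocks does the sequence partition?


With no in-sequence branch targets, the leaders are the first instruction plus the instruction after each branch.
Number of basic blocks = branches + 1
= 6 + 1 = 7

7


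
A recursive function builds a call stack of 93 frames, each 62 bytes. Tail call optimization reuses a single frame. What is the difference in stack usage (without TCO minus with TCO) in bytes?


Without TCO: 93 * 62 = 5766 bytes
With TCO: reuse 1 frame = 62 bytes
Savings = 5766 - 62 = 5704

5704


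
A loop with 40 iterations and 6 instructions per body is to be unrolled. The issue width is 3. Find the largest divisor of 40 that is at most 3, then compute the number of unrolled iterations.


Largest divisor of 40 <= 3 is 2
New iterations = 40 / 2 = 20

20


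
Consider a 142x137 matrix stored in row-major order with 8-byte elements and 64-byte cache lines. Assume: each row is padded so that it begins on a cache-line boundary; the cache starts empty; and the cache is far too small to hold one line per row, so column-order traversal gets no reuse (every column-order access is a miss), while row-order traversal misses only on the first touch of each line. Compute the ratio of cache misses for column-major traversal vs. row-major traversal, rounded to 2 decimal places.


Each row occupies 137 * 8 = 1096 bytes and starts on a line boundary, so it spans ceil(1096 / 64) = 18 cache lines.
Row-major traversal misses (one per line touched): 142 * ceil(137 * 8 / 64) = 2556
Column-major traversal misses (no reuse, every access misses): 142 * 137 = 19454
Ratio = 19454 / 2556 = 7.61

7.61


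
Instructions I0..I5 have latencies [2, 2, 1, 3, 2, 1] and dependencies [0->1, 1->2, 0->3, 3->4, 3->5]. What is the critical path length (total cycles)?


Compute longest path through dependency graph: dist(Ik) = max over predecessors of dist + latency(Ik).
dist(I0) = latency 2 = 2
dist(I1) = dist(I0) + 2 = 2 + 2 = 4
dist(I2) = dist(I1) + 1 = 4 + 1 = 5
dist(I3) = dist(I0) + 3 = 2 + 3 = 5
dist(I4) = dist(I3) + 2 = 5 + 2 = 7
dist(I5) = dist(I3) + 1 = 5 + 1 = 6
Critical path = max dist = 7

7


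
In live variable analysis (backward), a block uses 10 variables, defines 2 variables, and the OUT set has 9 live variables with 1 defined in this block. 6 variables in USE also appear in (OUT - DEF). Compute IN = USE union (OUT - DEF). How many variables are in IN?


OUT - DEF: 9 - 1 = 8
|IN| = |USE| + |OUT - DEF| - |USE ∩ (OUT - DEF)| = 10 + 8 - 6 = 12

12


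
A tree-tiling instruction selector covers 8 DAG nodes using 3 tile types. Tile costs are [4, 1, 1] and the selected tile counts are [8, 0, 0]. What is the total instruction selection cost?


Total cost = sum(count_i * cost_i)
= 8*4 + 0*1 + 0*1
= 32

32


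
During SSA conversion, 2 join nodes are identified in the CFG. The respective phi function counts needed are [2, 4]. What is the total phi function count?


Total phi functions = sum of phi functions at each join node
= 2 + 4 = 6

6


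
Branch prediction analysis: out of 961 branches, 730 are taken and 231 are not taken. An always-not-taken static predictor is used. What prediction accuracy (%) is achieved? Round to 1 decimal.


Predictor: always-not-taken
Correct predictions = 231
Accuracy = 231 / 961 * 100 = 24.0%

24.0


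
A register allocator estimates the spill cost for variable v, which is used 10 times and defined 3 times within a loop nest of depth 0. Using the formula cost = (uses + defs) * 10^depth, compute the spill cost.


uses + defs = 10 + 3 = 13
10^0 = 1
Spill cost = 13 * 1 = 13

13


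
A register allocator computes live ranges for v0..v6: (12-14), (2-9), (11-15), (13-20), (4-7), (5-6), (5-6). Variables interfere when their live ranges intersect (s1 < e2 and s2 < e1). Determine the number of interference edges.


Check all pairs for overlapping intervals.
Two intervals (s1,e1) and (s2,e2) overlap if s1 < e2 and s2 < e1.
v0 (12-14) vs v1..v6: overlaps v2, v3 -> 2
v1 (2-9) vs v2..v6: overlaps v4, v5, v6 -> 3
v2 (11-15) vs v3..v6: overlaps v3 -> 1
v3 (13-20) vs v4..v6: overlaps none -> 0
v4 (4-7) vs v5..v6: overlaps v5, v6 -> 2
v5 (5-6) vs v6: overlaps v6 -> 1
Total overlapping pairs = 2 + 3 + 1 + 0 + 2 + 1 = 9

9


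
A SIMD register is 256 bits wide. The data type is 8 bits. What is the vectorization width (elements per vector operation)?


Width = SIMD bits / data type bits
= 256 / 8 = 32

32


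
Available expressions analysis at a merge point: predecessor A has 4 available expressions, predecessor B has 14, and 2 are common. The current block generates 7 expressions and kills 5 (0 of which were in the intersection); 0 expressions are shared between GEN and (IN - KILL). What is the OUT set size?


IN = intersection of predecessors = 2
IN - KILL = 2 - 0 = 2
|OUT| = |GEN| + |IN - KILL| - |GEN ∩ (IN - KILL)| = 7 + 2 - 0 = 9

9


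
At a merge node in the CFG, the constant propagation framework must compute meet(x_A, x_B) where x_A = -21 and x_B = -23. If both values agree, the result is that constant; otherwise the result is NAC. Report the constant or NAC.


Meet operation: if both paths give the same constant, result is that constant; if they differ, result is NAC (not-a-constant).
Path A: -21, Path B: -23 -> differ
Result: not-a-constant -> NAC

NAC


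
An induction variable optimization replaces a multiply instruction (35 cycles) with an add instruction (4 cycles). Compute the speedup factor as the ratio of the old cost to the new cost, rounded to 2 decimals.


Ratio = mult_cost / add_cost = 35 / 4 = 8.75

8.75


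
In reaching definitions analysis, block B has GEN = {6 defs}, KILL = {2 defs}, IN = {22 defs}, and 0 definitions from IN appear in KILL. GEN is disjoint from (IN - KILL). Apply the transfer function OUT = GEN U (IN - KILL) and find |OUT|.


IN - KILL: 22 - 0 = 22 surviving definitions
OUT = GEN + surviving = 6 + 22 = 28

28


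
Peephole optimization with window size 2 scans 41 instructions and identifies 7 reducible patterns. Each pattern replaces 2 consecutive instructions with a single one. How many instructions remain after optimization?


Each match removes 1 instructions.
Total removed = 7 * 1 = 7
Remaining = 41 - 7 = 34

34


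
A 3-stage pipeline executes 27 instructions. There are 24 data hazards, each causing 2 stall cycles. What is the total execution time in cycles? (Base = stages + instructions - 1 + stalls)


Base cycles = 3 + 27 - 1 = 29
Total stalls = 24 * 2 = 48
Total = 29 + 48 = 77

77


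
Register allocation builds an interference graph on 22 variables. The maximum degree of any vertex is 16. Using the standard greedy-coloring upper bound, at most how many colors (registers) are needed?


Greedy coloring never needs more than (max_degree + 1) colors: when coloring a vertex, at most max_degree neighbors are already colored.
Upper bound = 16 + 1 = 17

17


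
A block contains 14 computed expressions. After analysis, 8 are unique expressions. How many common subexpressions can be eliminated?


CSE count = total expressions - unique expressions
= 14 - 8 = 6

6


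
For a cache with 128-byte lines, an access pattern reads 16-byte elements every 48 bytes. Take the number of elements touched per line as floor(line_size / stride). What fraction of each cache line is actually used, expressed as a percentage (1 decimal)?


Elements per cache line = floor(128 / 48) = 2
Bytes used = 2 * 16 = 32
Utilization = 32 / 128 * 100 = 25.0%

25.0


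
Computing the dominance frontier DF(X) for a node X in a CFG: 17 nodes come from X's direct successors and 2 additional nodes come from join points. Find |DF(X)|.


DF(X) = direct successor contributions + join point contributions
= 17 + 2 = 19

19


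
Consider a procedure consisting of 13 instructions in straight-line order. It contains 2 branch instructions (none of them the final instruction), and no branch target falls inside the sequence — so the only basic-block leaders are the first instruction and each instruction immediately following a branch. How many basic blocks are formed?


With no in-sequence branch targets, the leaders are the first instruction plus the instruction after each branch.
Number of basic blocks = branches + 1
= 2 + 1 = 3

3


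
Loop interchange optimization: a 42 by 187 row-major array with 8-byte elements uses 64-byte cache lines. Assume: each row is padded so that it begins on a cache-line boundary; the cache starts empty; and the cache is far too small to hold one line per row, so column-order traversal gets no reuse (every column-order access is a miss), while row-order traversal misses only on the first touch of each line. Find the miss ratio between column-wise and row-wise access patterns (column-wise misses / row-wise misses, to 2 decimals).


Each row occupies 187 * 8 = 1496 bytes and starts on a line boundary, so it spans ceil(1496 / 64) = 24 cache lines.
Row-major traversal misses (one per line touched): 42 * ceil(187 * 8 / 64) = 1008
Column-major traversal misses (no reuse, every access misses): 42 * 187 = 7854
Ratio = 7854 / 1008 = 7.79

7.79


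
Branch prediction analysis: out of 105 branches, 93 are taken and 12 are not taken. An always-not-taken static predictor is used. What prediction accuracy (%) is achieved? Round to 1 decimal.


Predictor: always-not-taken
Correct predictions = 12
Accuracy = 12 / 105 * 100 = 11.4%

11.4


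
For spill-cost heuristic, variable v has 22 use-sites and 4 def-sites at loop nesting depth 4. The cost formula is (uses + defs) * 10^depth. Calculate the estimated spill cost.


uses + defs = 22 + 4 = 26
10^4 = 10000
Spill cost = 26 * 10000 = 260000

260000


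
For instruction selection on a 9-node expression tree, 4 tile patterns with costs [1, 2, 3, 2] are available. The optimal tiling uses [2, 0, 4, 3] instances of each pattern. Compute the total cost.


Total cost = sum(count_i * cost_i)
= 2*1 + 0*2 + 4*3 + 3*2
= 20

20


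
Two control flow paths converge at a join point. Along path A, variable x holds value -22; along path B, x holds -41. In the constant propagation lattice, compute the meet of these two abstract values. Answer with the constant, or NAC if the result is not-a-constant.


Meet operation: if both paths give the same constant, result is that constant; if they differ, result is NAC (not-a-constant).
Path A: -22, Path B: -41 -> differ
Result: not-a-constant -> NAC

NAC


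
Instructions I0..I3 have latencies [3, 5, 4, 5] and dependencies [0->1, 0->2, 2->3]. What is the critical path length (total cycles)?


Compute longest path through dependency graph: dist(Ik) = max over predecessors of dist + latency(Ik).
dist(I0) = latency 3 = 3
dist(I1) = dist(I0) + 5 = 3 + 5 = 8
dist(I2) = dist(I0) + 4 = 3 + 4 = 7
dist(I3) = dist(I2) + 5 = 7 + 5 = 12
Critical path = max dist = 12

12


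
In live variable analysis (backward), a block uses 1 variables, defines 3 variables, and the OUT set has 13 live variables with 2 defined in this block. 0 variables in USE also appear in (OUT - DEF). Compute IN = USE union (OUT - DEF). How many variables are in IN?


OUT - DEF: 13 - 2 = 11
|IN| = |USE| + |OUT - DEF| - |USE ∩ (OUT - DEF)| = 1 + 11 - 0 = 12

12


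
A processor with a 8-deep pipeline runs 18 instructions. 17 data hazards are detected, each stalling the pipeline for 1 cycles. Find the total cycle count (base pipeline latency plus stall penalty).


Base cycles = 8 + 18 - 1 = 25
Total stalls = 17 * 1 = 17
Total = 25 + 17 = 42

42


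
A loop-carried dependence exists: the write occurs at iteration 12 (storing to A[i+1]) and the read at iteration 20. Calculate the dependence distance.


Distance = read iteration - write iteration
= 20 - 12 = 8

8


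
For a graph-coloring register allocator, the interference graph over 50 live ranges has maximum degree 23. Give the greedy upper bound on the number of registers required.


Greedy coloring never needs more than (max_degree + 1) colors: when coloring a vertex, at most max_degree neighbors are already colored.
Upper bound = 23 + 1 = 24

24


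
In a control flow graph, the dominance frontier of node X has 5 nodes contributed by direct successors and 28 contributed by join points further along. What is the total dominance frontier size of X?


DF(X) = direct successor contributions + join point contributions
= 5 + 28 = 33

33


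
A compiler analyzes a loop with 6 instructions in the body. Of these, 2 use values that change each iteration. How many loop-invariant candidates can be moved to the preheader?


Invariant candidates = total - loop-dependent
= 6 - 2 = 4

4


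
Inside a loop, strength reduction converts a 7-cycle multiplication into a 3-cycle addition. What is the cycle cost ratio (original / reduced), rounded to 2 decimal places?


Ratio = mult_cost / add_cost = 7 / 3 = 2.33

2.33


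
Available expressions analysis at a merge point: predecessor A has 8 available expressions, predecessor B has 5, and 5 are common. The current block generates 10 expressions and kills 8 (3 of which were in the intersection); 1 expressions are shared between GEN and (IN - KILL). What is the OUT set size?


IN = intersection of predecessors = 5
IN - KILL = 5 - 3 = 2
|OUT| = |GEN| + |IN - KILL| - |GEN ∩ (IN - KILL)| = 10 + 2 - 1 = 11

11


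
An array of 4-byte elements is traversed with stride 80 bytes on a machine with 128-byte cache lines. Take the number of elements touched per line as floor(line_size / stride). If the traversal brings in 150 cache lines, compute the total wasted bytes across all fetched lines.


Elements per line = floor(128 / 80) = 1
Bytes used per line = 1 * 4 = 4
Wasted per line = 128 - 4 = 124
Total wasted = 124 * 150 = 18600

18600


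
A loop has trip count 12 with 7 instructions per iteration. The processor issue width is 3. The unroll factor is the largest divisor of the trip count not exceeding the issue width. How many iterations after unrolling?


Largest divisor of 12 <= 3 is 3
New iterations = 12 / 3 = 4

4


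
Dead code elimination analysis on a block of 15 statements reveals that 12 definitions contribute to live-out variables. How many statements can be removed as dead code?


Dead code = total statements - live definitions
= 15 - 12 = 3

3


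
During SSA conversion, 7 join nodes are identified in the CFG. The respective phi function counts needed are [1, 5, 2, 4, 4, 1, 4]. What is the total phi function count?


Total phi functions = sum of phi functions at each join node
= 1 + 5 + 2 + 4 + 4 + 1 + 4 = 21

21


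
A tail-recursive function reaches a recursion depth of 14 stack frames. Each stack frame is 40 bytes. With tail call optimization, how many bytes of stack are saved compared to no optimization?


Without TCO: 14 * 40 = 560 bytes
With TCO: reuse 1 frame = 40 bytes
Savings = 560 - 40 = 520

520


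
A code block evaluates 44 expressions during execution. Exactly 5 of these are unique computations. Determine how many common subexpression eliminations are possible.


CSE count = total expressions - unique expressions
= 44 - 5 = 39

39


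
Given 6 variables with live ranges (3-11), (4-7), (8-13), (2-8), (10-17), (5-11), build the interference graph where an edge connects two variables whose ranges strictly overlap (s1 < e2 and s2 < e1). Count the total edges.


Check all pairs for overlapping intervals.
Two intervals (s1,e1) and (s2,e2) overlap if s1 < e2 and s2 < e1.
v0 (3-11) vs v1..v5: overlaps v1, v2, v3, v4, v5 -> 5
v1 (4-7) vs v2..v5: overlaps v3, v5 -> 2
v2 (8-13) vs v3..v5: overlaps v4, v5 -> 2
v3 (2-8) vs v4..v5: overlaps v5 -> 1
v4 (10-17) vs v5: overlaps v5 -> 1
Total overlapping pairs = 5 + 2 + 2 + 1 + 1 = 11

11


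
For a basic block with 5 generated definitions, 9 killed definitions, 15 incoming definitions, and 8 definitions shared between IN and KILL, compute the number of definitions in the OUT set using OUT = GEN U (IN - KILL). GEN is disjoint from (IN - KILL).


IN - KILL: 15 - 8 = 7 surviving definitions
OUT = GEN + surviving = 5 + 7 = 12

12


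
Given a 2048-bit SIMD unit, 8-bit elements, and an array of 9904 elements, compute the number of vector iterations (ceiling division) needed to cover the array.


Width = 2048 / 8 = 256 elements per vector op
Iterations = ceil(9904 / 256) = 39

39


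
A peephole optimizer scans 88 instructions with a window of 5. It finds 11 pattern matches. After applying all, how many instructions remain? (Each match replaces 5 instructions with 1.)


Each match removes 4 instructions.
Total removed = 11 * 4 = 44
Remaining = 88 - 44 = 44

44


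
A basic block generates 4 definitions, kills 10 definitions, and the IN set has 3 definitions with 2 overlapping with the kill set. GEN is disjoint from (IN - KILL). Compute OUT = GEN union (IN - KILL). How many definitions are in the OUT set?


IN - KILL: 3 - 2 = 1 surviving definitions
OUT = GEN + surviving = 4 + 1 = 5

5


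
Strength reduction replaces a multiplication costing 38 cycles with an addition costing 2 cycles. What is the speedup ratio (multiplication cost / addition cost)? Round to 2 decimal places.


Ratio = mult_cost / add_cost = 38 / 2 = 19.0

19.0


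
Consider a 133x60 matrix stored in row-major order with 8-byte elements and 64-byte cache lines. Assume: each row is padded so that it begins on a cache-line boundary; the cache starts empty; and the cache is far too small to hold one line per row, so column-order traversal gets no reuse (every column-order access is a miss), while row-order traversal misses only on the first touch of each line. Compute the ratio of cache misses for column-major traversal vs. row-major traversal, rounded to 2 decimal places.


Each row occupies 60 * 8 = 480 bytes and starts on a line boundary, so it spans ceil(480 / 64) = 8 cache lines.
Row-major traversal misses (one per line touched): 133 * ceil(60 * 8 / 64) = 1064
Column-major traversal misses (no reuse, every access misses): 133 * 60 = 7980
Ratio = 7980 / 1064 = 7.5

7.5


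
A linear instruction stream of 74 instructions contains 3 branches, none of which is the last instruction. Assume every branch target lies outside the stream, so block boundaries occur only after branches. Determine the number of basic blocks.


With no in-sequence branch targets, the leaders are the first instruction plus the instruction after each branch.
Number of basic blocks = branches + 1
= 3 + 1 = 4

4


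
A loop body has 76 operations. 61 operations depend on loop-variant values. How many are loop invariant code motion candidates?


Invariant candidates = total - loop-dependent
= 76 - 61 = 15

15


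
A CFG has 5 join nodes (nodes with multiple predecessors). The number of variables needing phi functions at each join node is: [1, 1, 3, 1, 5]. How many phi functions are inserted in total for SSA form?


Total phi functions = sum of phi functions at each join node
= 1 + 1 + 3 + 1 + 5 = 11

11


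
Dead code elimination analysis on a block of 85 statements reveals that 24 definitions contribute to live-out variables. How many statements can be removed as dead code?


Dead code = total statements - live definitions
= 85 - 24 = 61

61


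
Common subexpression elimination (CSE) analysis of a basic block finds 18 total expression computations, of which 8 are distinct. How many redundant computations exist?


CSE count = total expressions - unique expressions
= 18 - 8 = 10

10


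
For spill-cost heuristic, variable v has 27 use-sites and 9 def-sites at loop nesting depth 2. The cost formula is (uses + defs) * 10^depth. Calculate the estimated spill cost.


uses + defs = 27 + 9 = 36
10^2 = 100
Spill cost = 36 * 100 = 3600

3600


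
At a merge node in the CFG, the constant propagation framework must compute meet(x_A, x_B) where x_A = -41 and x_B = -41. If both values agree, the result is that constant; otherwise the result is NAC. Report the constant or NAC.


Meet operation: if both paths give the same constant, result is that constant; if they differ, result is NAC (not-a-constant).
Path A: -41, Path B: -41 -> equal
Result: constant -> -41

-41


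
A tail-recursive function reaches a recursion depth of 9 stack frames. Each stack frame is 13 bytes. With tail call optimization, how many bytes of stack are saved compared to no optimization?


Without TCO: 9 * 13 = 117 bytes
With TCO: reuse 1 frame = 13 bytes
Savings = 117 - 13 = 104

104


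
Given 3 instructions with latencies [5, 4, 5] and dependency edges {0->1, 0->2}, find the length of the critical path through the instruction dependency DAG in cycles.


Compute longest path through dependency graph: dist(Ik) = max over predecessors of dist + latency(Ik).
dist(I0) = latency 5 = 5
dist(I1) = dist(I0) + 4 = 5 + 4 = 9
dist(I2) = dist(I0) + 5 = 5 + 5 = 10
Critical path = max dist = 10

10


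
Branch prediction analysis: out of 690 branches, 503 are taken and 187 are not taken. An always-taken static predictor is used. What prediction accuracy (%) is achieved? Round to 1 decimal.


Predictor: always-taken
Correct predictions = 503
Accuracy = 503 / 690 * 100 = 72.9%

72.9


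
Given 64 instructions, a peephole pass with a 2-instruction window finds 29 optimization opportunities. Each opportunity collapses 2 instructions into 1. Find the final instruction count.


Each match removes 1 instructions.
Total removed = 29 * 1 = 29
Remaining = 64 - 29 = 35

35


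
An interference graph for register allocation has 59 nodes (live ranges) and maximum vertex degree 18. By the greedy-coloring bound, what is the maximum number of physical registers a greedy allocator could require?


Greedy coloring never needs more than (max_degree + 1) colors: when coloring a vertex, at most max_degree neighbors are already colored.
Upper bound = 18 + 1 = 19

19


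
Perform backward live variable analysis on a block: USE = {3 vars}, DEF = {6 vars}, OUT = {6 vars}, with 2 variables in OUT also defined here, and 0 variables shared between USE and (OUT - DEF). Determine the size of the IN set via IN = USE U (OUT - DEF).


OUT - DEF: 6 - 2 = 4
|IN| = |USE| + |OUT - DEF| - |USE ∩ (OUT - DEF)| = 3 + 4 - 0 = 7

7


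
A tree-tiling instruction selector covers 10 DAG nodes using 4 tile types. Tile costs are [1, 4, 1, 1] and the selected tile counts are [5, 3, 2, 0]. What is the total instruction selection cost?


Total cost = sum(count_i * cost_i)
= 5*1 + 3*4 + 2*1 + 0*1
= 19

19


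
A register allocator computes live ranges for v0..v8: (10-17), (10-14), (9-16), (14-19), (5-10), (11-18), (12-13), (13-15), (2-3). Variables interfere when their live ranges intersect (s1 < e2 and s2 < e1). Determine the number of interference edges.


Check all pairs for overlapping intervals.
Two intervals (s1,e1) and (s2,e2) overlap if s1 < e2 and s2 < e1.
v0 (10-17) vs v1..v8: overlaps v1, v2, v3, v5, v6, v7 -> 6
v1 (10-14) vs v2..v8: overlaps v2, v5, v6, v7 -> 4
v2 (9-16) vs v3..v8: overlaps v3, v4, v5, v6, v7 -> 5
v3 (14-19) vs v4..v8: overlaps v5, v7 -> 2
v4 (5-10) vs v5..v8: overlaps none -> 0
v5 (11-18) vs v6..v8: overlaps v6, v7 -> 2
v6 (12-13) vs v7..v8: overlaps none -> 0
v7 (13-15) vs v8: overlaps none -> 0
Total overlapping pairs = 6 + 4 + 5 + 2 + 0 + 2 + 0 + 0 = 19

19


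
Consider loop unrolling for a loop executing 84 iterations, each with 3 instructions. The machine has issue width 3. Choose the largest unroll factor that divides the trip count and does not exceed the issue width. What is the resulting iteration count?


Largest divisor of 84 <= 3 is 3
New iterations = 84 / 3 = 28

28


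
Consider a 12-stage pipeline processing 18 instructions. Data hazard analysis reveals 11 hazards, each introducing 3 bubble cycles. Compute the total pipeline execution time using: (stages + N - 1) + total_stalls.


Base cycles = 12 + 18 - 1 = 29
Total stalls = 11 * 3 = 33
Total = 29 + 33 = 62

62


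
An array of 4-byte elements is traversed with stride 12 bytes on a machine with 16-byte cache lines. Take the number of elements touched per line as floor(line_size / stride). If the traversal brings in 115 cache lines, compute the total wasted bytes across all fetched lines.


Elements per line = floor(16 / 12) = 1
Bytes used per line = 1 * 4 = 4
Wasted per line = 16 - 4 = 12
Total wasted = 12 * 115 = 1380

1380


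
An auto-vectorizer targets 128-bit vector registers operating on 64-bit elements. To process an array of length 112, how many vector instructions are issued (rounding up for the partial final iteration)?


Width = 128 / 64 = 2 elements per vector op
Iterations = ceil(112 / 2) = 56

56


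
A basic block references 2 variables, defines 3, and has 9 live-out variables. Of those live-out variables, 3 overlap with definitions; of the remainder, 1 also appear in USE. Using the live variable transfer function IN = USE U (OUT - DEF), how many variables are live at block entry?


OUT - DEF: 9 - 3 = 6
|IN| = |USE| + |OUT - DEF| - |USE ∩ (OUT - DEF)| = 2 + 6 - 1 = 7

7


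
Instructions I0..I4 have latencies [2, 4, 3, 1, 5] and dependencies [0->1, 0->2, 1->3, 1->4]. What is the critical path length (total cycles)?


Compute longest path through dependency graph: dist(Ik) = max over predecessors of dist + latency(Ik).
dist(I0) = latency 2 = 2
dist(I1) = dist(I0) + 4 = 2 + 4 = 6
dist(I2) = dist(I0) + 3 = 2 + 3 = 5
dist(I3) = dist(I1) + 1 = 6 + 1 = 7
dist(I4) = dist(I1) + 5 = 6 + 5 = 11
Critical path = max dist = 11

11


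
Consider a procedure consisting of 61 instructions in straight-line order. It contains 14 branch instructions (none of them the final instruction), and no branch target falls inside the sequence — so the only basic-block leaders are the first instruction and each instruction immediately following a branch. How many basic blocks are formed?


With no in-sequence branch targets, the leaders are the first instruction plus the instruction after each branch.
Number of basic blocks = branches + 1
= 14 + 1 = 15

15


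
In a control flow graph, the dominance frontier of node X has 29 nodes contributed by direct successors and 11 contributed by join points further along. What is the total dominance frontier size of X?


DF(X) = direct successor contributions + join point contributions
= 29 + 11 = 40

40


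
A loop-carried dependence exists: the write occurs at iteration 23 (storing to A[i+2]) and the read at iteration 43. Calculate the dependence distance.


Distance = read iteration - write iteration
= 43 - 23 = 20

20


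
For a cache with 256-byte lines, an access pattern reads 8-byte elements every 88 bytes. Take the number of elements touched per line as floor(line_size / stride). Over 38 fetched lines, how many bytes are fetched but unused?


Elements per line = floor(256 / 88) = 2
Bytes used per line = 2 * 8 = 16
Wasted per line = 256 - 16 = 240
Total wasted = 240 * 38 = 9120

9120


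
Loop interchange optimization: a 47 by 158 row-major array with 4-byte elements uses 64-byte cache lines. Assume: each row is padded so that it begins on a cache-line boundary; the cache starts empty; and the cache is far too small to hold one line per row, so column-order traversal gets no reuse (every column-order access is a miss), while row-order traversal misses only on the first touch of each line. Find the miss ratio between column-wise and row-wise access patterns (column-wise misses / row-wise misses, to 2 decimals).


Each row occupies 158 * 4 = 632 bytes and starts on a line boundary, so it spans ceil(632 / 64) = 10 cache lines.
Row-major traversal misses (one per line touched): 47 * ceil(158 * 4 / 64) = 470
Column-major traversal misses (no reuse, every access misses): 47 * 158 = 7426
Ratio = 7426 / 470 = 15.8

15.8


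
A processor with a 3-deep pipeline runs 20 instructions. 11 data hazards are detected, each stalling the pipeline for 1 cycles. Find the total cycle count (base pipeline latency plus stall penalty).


Base cycles = 3 + 20 - 1 = 22
Total stalls = 11 * 1 = 11
Total = 22 + 11 = 33

33


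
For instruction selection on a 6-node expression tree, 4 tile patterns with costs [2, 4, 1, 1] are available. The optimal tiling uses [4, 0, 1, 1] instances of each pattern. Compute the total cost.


Total cost = sum(count_i * cost_i)
= 4*2 + 0*4 + 1*1 + 1*1
= 10

10


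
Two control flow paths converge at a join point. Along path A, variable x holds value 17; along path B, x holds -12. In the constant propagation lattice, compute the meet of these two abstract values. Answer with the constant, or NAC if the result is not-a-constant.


Meet operation: if both paths give the same constant, result is that constant; if they differ, result is NAC (not-a-constant).
Path A: 17, Path B: -12 -> differ
Result: not-a-constant -> NAC

NAC


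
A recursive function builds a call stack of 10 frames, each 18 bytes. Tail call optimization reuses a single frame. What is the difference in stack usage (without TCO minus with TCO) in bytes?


Without TCO: 10 * 18 = 180 bytes
With TCO: reuse 1 frame = 18 bytes
Savings = 180 - 18 = 162

162


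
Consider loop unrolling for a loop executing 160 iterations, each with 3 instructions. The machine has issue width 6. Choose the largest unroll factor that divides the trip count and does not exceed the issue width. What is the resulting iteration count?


Largest divisor of 160 <= 6 is 5
New iterations = 160 / 5 = 32

32


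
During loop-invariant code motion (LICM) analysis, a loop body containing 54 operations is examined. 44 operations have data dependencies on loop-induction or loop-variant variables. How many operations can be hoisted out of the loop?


Invariant candidates = total - loop-dependent
= 54 - 44 = 10

10


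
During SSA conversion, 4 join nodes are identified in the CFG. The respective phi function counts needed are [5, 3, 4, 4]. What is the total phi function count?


Total phi functions = sum of phi functions at each join node
= 5 + 3 + 4 + 4 = 16

16


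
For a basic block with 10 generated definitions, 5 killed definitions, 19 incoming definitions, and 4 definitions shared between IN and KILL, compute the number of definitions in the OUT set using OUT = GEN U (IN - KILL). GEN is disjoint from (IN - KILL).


IN - KILL: 19 - 4 = 15 surviving definitions
OUT = GEN + surviving = 10 + 15 = 25

25


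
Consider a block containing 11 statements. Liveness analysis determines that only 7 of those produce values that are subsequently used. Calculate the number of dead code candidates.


Dead code = total statements - live definitions
= 11 - 7 = 4

4


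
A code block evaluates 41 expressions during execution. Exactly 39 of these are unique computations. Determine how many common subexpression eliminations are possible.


CSE count = total expressions - unique expressions
= 41 - 39 = 2

2


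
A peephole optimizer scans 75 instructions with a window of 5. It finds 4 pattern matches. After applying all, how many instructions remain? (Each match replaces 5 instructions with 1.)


Each match removes 4 instructions.
Total removed = 4 * 4 = 16
Remaining = 75 - 16 = 59

59


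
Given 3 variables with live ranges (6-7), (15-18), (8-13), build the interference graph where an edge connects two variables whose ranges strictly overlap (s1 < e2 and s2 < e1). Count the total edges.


Check all pairs for overlapping intervals.
Two intervals (s1,e1) and (s2,e2) overlap if s1 < e2 and s2 < e1.
v0 (6-7) vs v1..v2: overlaps none -> 0
v1 (15-18) vs v2: overlaps none -> 0
Total overlapping pairs = 0 + 0 = 0

0


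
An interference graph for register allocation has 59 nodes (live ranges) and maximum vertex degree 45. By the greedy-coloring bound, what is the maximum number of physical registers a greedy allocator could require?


Greedy coloring never needs more than (max_degree + 1) colors: when coloring a vertex, at most max_degree neighbors are already colored.
Upper bound = 45 + 1 = 46

46


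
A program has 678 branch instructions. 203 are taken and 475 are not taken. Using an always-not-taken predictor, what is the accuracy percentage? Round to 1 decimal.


Predictor: always-not-taken
Correct predictions = 475
Accuracy = 475 / 678 * 100 = 70.1%

70.1


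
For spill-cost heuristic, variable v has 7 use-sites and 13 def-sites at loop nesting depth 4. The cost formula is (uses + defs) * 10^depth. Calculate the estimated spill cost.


uses + defs = 7 + 13 = 20
10^4 = 10000
Spill cost = 20 * 10000 = 200000

200000


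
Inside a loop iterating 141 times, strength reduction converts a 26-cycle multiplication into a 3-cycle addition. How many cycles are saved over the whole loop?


Per-iteration saving = 26 - 3 = 23
Total saved = 141 * 23 = 3243

3243


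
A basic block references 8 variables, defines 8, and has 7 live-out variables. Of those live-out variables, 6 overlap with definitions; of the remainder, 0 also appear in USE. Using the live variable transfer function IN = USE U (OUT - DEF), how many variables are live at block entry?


OUT - DEF: 7 - 6 = 1
|IN| = |USE| + |OUT - DEF| - |USE ∩ (OUT - DEF)| = 8 + 1 - 0 = 9

9


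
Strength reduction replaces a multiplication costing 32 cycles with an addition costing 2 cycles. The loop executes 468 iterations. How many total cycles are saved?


Per-iteration saving = 32 - 2 = 30
Total saved = 468 * 30 = 14040

14040


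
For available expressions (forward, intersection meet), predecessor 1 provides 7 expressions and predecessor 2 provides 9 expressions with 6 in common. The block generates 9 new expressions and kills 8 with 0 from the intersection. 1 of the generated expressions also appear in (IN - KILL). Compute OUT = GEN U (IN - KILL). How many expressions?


IN = intersection of predecessors = 6
IN - KILL = 6 - 0 = 6
|OUT| = |GEN| + |IN - KILL| - |GEN ∩ (IN - KILL)| = 9 + 6 - 1 = 14

14


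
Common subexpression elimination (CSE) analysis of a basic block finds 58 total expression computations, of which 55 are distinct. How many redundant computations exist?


CSE count = total expressions - unique expressions
= 58 - 55 = 3

3


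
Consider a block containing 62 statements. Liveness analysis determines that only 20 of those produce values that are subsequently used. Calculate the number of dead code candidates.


Dead code = total statements - live definitions
= 62 - 20 = 42

42


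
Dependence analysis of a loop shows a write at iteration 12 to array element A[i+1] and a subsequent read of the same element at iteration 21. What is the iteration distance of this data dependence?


Distance = read iteration - write iteration
= 21 - 12 = 9

9


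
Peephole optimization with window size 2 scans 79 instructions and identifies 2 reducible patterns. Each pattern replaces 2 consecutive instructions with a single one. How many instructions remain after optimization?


Each match removes 1 instructions.
Total removed = 2 * 1 = 2
Remaining = 79 - 2 = 77

77


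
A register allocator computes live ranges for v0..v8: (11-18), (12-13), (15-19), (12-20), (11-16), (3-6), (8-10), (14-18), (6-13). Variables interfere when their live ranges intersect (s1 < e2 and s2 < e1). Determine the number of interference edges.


Check all pairs for overlapping intervals.
Two intervals (s1,e1) and (s2,e2) overlap if s1 < e2 and s2 < e1.
v0 (11-18) vs v1..v8: overlaps v1, v2, v3, v4, v7, v8 -> 6
v1 (12-13) vs v2..v8: overlaps v3, v4, v8 -> 3
v2 (15-19) vs v3..v8: overlaps v3, v4, v7 -> 3
v3 (12-20) vs v4..v8: overlaps v4, v7, v8 -> 3
v4 (11-16) vs v5..v8: overlaps v7, v8 -> 2
v5 (3-6) vs v6..v8: overlaps none -> 0
v6 (8-10) vs v7..v8: overlaps v8 -> 1
v7 (14-18) vs v8: overlaps none -> 0
Total overlapping pairs = 6 + 3 + 3 + 3 + 2 + 0 + 1 + 0 = 18

18


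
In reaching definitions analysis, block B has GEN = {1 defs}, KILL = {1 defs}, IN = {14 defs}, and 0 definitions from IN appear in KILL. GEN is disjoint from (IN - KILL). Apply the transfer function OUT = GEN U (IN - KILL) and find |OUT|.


IN - KILL: 14 - 0 = 14 surviving definitions
OUT = GEN + surviving = 1 + 14 = 15

15


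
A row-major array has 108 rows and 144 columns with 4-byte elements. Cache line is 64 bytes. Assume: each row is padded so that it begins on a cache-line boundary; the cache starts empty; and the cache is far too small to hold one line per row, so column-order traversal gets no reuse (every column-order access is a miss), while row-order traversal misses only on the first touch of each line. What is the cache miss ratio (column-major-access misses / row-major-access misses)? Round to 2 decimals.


Each row occupies 144 * 4 = 576 bytes and starts on a line boundary, so it spans ceil(576 / 64) = 9 cache lines.
Row-major traversal misses (one per line touched): 108 * ceil(144 * 4 / 64) = 972
Column-major traversal misses (no reuse, every access misses): 108 * 144 = 15552
Ratio = 15552 / 972 = 16.0

16.0


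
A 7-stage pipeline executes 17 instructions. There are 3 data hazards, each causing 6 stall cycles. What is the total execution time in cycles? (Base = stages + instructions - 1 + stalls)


Base cycles = 7 + 17 - 1 = 23
Total stalls = 3 * 6 = 18
Total = 23 + 18 = 41

41


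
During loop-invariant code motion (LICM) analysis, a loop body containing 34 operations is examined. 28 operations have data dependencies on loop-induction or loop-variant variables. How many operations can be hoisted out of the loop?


Invariant candidates = total - loop-dependent
= 34 - 28 = 6

6


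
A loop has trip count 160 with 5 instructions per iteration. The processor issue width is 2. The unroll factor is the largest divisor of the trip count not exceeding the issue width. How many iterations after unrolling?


Largest divisor of 160 <= 2 is 2
New iterations = 160 / 2 = 80

80


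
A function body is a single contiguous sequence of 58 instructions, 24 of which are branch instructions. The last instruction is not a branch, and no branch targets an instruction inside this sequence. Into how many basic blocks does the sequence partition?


With no in-sequence branch targets, the leaders are the first instruction plus the instruction after each branch.
Number of basic blocks = branches + 1
= 24 + 1 = 25

25


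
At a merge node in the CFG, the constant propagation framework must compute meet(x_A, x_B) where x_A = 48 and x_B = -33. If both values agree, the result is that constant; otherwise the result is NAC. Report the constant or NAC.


Meet operation: if both paths give the same constant, result is that constant; if they differ, result is NAC (not-a-constant).
Path A: 48, Path B: -33 -> differ
Result: not-a-constant -> NAC

NAC


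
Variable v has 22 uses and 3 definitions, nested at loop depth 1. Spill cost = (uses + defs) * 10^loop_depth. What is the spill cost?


uses + defs = 22 + 3 = 25
10^1 = 10
Spill cost = 25 * 10 = 250

250


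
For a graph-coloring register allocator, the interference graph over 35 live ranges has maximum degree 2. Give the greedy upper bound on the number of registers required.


Greedy coloring never needs more than (max_degree + 1) colors: when coloring a vertex, at most max_degree neighbors are already colored.
Upper bound = 2 + 1 = 3

3


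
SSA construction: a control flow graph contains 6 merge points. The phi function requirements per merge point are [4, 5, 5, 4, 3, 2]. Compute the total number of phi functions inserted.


Total phi functions = sum of phi functions at each join node
= 4 + 5 + 5 + 4 + 3 + 2 = 23

23
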